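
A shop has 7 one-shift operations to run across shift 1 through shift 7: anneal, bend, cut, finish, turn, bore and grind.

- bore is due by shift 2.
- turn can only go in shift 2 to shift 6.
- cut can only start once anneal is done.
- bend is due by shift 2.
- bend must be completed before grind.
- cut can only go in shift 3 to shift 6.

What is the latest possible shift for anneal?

shift 5

Downstream work caps anneal at shift 5.
anneal at shift 5 is achievable: turn -> shift 2, finish -> shift 1, bore -> shift 1, grind -> shift 2, bend -> shift 1, anneal -> shift 5, cut -> shift 6.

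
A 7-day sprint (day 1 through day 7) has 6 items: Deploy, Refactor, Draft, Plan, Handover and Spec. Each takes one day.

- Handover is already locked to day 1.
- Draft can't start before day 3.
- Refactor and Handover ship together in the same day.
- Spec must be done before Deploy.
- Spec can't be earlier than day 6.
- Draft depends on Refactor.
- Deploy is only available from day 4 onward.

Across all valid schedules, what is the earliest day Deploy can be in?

day 7

Deploy is available from day 4; precedence pushes Deploy to at least day 7.
Deploy at day 7 is achievable: Draft=day 3, Handover=day 1, Refactor=day 1, Spec=day 6, Plan=day 1, Deploy=day 7.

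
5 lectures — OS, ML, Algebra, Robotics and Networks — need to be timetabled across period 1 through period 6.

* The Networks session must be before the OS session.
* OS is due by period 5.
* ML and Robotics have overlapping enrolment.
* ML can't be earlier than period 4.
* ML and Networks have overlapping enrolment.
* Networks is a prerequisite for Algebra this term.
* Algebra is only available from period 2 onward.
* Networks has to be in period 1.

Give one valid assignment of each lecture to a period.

ML -> period 4, Algebra -> period 2, OS -> period 2, Robotics -> period 1, Networks -> period 1

Checking: Networks(period 1) before OS(period 2); Networks(period 1) before Algebra(period 2); ML(period 4) != Networks(period 1); ML(period 4) != Robotics(period 1); Networks=period 1 in [period 1,period 1]; ML=period 4 in [period 4,period 6]; OS=period 2 in [period 1,period 5]; Algebra=period 2 in [period 2,period 6].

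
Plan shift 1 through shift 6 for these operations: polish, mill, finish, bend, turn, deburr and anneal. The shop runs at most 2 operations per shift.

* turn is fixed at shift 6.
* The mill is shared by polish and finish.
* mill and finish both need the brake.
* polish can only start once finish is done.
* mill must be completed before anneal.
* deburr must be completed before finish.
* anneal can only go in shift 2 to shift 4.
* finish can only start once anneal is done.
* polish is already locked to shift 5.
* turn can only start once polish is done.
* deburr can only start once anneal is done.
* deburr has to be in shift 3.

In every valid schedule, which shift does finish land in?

shift 4

deburr is fixed at shift 3 and must come before finish, so finish is at least shift 4.
polish is fixed at shift 5 and must come after finish, so finish is at most shift 4.
So finish must be shift 4.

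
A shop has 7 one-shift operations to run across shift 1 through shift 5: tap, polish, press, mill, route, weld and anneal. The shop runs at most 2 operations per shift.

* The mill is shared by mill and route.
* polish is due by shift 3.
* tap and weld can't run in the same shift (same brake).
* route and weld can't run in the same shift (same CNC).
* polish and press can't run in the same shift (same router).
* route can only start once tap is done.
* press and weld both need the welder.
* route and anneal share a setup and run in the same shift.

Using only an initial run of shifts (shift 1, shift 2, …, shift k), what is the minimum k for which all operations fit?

The precedence chain requires at least 2 distinct shifts.
With at most 2 per shift and 7 operations, at least 4 shifts are needed.
4 works (last occupied shift: shift 4): for example weld in shift 4; mill in shift 3; tap in shift 1; press in shift 3; route in shift 2; anneal in shift 2; polish in shift 1.

4 shifts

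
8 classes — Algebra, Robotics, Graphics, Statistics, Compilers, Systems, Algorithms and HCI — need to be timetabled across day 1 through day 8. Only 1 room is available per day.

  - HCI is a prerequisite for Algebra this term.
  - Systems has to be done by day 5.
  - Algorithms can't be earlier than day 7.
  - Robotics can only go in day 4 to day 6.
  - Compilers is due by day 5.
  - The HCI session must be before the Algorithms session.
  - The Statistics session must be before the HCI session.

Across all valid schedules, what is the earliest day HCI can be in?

day 2

Precedence pushes HCI to at least day 2; downstream work caps HCI at day 7.
HCI at day 2 is achievable: Systems=day 5, Robotics=day 4, Compilers=day 3, Graphics=day 8, Statistics=day 1, Algebra=day 6, Algorithms=day 7, HCI=day 2.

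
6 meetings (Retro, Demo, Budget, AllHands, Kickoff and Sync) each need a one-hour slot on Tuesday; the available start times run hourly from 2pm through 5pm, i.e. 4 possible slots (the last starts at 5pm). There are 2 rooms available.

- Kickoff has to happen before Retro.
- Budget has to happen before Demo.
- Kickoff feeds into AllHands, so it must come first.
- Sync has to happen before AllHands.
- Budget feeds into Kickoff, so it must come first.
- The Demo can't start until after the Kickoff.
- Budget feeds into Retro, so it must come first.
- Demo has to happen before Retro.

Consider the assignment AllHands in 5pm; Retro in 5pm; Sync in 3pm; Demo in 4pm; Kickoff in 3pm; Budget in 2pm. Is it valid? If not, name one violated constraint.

Demo has to happen before Retro — holds.
Budget has to happen before Demo — holds.
Kickoff has to happen before Retro — holds.
Kickoff feeds into AllHands, so it must come first — holds.
Sync has to happen before AllHands — holds.
There are 2 rooms available — holds.
Budget feeds into Kickoff, so it must come first — holds.
The Demo can't start until after the Kickoff — holds.
Budget feeds into Retro, so it must come first — holds.

Yes, all constraints hold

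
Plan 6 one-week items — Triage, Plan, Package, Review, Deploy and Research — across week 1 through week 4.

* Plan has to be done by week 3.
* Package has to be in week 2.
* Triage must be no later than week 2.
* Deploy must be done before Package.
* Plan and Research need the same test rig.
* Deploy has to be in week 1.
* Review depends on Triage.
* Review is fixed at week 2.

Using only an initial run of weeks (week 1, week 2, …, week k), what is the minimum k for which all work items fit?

The precedence chain requires at least 2 distinct weeks.
2 works (last occupied week: week 2): for example Package in week 2; Triage in week 1; Deploy in week 1; Plan in week 1; Review in week 2; Research in week 2.

2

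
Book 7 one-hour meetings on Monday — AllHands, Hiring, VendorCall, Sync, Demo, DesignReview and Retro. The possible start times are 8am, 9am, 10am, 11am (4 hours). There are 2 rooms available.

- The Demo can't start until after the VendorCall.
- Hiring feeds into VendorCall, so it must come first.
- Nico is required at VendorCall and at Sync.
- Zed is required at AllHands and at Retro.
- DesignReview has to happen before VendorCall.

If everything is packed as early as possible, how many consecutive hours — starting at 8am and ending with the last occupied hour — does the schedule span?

4 hours

The precedence chain requires at least 3 distinct hours.
With at most 2 per hour and 7 meetings, at least 4 hours are needed.
4 works (last occupied hour: 11am): for example Retro=11am; AllHands=9am; Hiring=8am; Sync=10am; DesignReview=8am; VendorCall=9am; Demo=10am.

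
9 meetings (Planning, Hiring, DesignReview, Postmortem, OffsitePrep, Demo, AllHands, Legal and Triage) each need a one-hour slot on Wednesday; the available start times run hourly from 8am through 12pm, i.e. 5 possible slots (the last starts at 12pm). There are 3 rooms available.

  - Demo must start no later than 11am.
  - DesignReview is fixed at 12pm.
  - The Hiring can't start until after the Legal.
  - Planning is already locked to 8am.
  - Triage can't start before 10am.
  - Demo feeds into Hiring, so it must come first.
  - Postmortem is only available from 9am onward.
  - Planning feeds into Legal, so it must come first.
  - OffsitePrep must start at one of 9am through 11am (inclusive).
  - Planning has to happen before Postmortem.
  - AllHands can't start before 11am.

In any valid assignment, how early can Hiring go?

Precedence pushes Hiring to at least 10am.
Hiring at 10am is achievable: OffsitePrep -> 9am, Hiring -> 10am, Demo -> 8am, Triage -> 10am, AllHands -> 11am, Legal -> 9am, Planning -> 8am, Postmortem -> 9am, DesignReview -> 12pm.

10am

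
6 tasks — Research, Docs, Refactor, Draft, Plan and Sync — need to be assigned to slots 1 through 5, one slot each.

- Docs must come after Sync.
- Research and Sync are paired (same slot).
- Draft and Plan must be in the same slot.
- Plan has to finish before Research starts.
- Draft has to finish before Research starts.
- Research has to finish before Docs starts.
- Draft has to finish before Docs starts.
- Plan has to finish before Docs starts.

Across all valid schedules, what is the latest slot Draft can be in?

3

Downstream work caps Draft at 3.
Draft at 3 is achievable: Docs=5; Plan=3; Draft=3; Research=4; Sync=4; Refactor=1.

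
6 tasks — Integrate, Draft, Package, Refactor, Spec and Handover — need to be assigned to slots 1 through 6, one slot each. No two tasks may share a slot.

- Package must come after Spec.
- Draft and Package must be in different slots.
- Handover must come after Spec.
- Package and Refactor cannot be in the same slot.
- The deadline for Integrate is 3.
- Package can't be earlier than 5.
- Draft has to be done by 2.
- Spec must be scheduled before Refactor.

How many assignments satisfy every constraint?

16

Splitting on Integrate: it can be 1 (4), 2 (4), 3 (8). Listing each branch's schedules as (Draft, Package, Refactor, Spec, Handover):
Integrate=1: (2,5,4,3,6) (2,5,6,3,4) (2,6,4,3,5) (2,6,5,3,4) — 4.
Integrate=2: (1,5,4,3,6) (1,5,6,3,4) (1,6,4,3,5) (1,6,5,3,4) — 4.
Integrate=3: (1,5,4,2,6) (1,5,6,2,4) (1,6,4,2,5) (1,6,5,2,4) (2,5,4,1,6) (2,5,6,1,4) (2,6,4,1,5) (2,6,5,1,4) — 8.
Summing: 4 + 4 + 8 = 16.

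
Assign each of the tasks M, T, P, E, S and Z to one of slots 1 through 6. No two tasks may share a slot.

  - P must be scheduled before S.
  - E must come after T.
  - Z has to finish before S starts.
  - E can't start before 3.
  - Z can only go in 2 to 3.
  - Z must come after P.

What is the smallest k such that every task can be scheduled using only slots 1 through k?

6

The precedence chain requires at least 3 distinct slots.
With at most 1 per slot and 6 tasks, at least 6 slots are needed.
6 works (last occupied slot: 6): for example Z=2; E=4; T=3; S=5; P=1; M=6.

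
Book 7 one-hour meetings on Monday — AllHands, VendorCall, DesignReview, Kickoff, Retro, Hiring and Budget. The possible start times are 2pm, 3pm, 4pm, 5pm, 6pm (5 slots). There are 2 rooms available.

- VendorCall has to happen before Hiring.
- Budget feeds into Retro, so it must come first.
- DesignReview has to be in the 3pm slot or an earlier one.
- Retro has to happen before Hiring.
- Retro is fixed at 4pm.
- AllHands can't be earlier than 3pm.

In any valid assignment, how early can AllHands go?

3pm

AllHands is available from 3pm.
AllHands at 3pm is achievable: AllHands=3pm, Budget=3pm, VendorCall=2pm, DesignReview=2pm, Hiring=5pm, Retro=4pm, Kickoff=4pm.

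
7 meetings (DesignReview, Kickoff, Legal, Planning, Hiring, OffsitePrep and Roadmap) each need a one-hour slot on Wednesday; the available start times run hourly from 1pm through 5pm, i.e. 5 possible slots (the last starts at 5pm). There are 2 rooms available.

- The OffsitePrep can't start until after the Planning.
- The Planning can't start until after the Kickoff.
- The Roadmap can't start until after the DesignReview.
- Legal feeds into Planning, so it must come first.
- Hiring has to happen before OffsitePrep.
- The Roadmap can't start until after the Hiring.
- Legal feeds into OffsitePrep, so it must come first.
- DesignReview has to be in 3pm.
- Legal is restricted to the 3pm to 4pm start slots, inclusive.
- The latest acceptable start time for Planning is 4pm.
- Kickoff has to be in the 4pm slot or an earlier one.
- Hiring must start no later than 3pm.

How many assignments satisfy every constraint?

8

Splitting on Kickoff: it can be 1pm (4), 2pm (4). Listing each branch's schedules as (DesignReview, Legal, Planning, Hiring, OffsitePrep, Roadmap):
Kickoff=1pm: (3pm,3pm,4pm,1pm,5pm,4pm) (3pm,3pm,4pm,1pm,5pm,5pm) (3pm,3pm,4pm,2pm,5pm,4pm) (3pm,3pm,4pm,2pm,5pm,5pm) — 4.
Kickoff=2pm: (3pm,3pm,4pm,1pm,5pm,4pm) (3pm,3pm,4pm,1pm,5pm,5pm) (3pm,3pm,4pm,2pm,5pm,4pm) (3pm,3pm,4pm,2pm,5pm,5pm) — 4.
Summing: 4 + 4 = 8.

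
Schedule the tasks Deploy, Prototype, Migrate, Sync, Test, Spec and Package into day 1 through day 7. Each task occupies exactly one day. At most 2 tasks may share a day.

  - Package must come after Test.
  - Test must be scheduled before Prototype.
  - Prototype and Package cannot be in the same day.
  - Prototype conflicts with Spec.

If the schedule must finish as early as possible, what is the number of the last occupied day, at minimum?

The precedence chain requires at least 2 distinct days.
With at most 2 per day and 7 tasks, at least 4 days are needed.
4 works (last occupied day: day 4): for example Sync in day 3; Migrate in day 2; Deploy in day 1; Spec in day 4; Package in day 3; Test in day 1; Prototype in day 2.

4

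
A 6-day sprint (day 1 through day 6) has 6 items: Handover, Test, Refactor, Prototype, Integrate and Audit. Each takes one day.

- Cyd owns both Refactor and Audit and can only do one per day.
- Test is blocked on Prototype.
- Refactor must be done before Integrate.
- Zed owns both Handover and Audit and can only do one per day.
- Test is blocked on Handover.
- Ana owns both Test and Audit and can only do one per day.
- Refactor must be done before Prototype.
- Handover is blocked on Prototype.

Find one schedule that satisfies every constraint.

Handover -> day 3, Integrate -> day 2, Refactor -> day 1, Audit -> day 2, Prototype -> day 2, Test -> day 4

Checking: Refactor(day 1) before Integrate(day 2); Prototype(day 2) before Handover(day 3); Handover(day 3) before Test(day 4); Refactor(day 1) before Prototype(day 2); Prototype(day 2) before Test(day 4); Refactor(day 1) != Audit(day 2); Test(day 4) != Audit(day 2); Handover(day 3) != Audit(day 2).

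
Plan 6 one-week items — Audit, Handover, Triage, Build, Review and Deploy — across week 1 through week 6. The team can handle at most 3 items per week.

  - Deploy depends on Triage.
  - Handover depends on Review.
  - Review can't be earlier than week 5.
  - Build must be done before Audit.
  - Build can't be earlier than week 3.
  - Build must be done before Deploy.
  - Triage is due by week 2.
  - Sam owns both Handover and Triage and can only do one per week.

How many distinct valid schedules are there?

Splitting on Audit: it can be week 4 (6), week 5 (10), week 6 (12). Listing each branch's schedules as (Handover, Triage, Build, Review, Deploy) by week number:
Audit=week 4: (6,1,3,5,4) (6,1,3,5,5) (6,1,3,5,6) (6,2,3,5,4) (6,2,3,5,5) (6,2,3,5,6) — 6.
Audit=week 5: (6,1,3,5,4) (6,1,3,5,5) (6,1,3,5,6) (6,1,4,5,5) (6,1,4,5,6) (6,2,3,5,4) (6,2,3,5,5) (6,2,3,5,6) (6,2,4,5,5) (6,2,4,5,6) — 10.
Audit=week 6: (6,1,3,5,4) (6,1,3,5,5) (6,1,3,5,6) (6,1,4,5,5) (6,1,4,5,6) (6,1,5,5,6) (6,2,3,5,4) (6,2,3,5,5) (6,2,3,5,6) (6,2,4,5,5) (6,2,4,5,6) (6,2,5,5,6) — 12.
Summing: 6 + 10 + 12 = 28.

28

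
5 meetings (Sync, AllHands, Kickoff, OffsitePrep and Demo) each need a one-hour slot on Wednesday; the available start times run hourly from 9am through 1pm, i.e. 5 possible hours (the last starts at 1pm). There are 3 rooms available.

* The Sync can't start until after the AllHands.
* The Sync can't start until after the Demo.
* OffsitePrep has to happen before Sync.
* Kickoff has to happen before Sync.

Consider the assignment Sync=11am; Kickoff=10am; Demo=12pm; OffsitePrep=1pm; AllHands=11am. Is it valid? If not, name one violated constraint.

The Sync can't start until after the AllHands — violated.
OffsitePrep has to happen before Sync — violated.
Kickoff has to happen before Sync — holds.
There are 3 rooms available — holds.
The Sync can't start until after the Demo — violated.

Invalid. OffsitePrep has to happen before Sync.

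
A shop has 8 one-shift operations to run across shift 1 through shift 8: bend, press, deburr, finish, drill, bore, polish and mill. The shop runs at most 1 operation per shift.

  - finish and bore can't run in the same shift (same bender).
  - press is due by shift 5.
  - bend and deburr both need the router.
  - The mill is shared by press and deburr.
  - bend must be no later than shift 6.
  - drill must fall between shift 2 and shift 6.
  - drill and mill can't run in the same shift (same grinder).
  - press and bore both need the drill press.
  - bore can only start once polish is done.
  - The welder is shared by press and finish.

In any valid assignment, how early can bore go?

shift 2

Precedence pushes bore to at least shift 2.
bore at shift 2 is achievable: deburr -> shift 6, finish -> shift 7, press -> shift 3, drill -> shift 4, polish -> shift 1, bend -> shift 5, bore -> shift 2, mill -> shift 8.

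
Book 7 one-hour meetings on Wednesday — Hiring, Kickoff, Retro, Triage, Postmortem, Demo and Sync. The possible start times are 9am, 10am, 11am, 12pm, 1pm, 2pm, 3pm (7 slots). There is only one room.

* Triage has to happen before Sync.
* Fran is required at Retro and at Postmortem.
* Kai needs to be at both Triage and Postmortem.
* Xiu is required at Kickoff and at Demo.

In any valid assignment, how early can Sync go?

10am

Precedence pushes Sync to at least 10am.
Sync at 10am is achievable: Postmortem=2pm, Sync=10am, Triage=9am, Kickoff=12pm, Hiring=11am, Retro=1pm, Demo=3pm.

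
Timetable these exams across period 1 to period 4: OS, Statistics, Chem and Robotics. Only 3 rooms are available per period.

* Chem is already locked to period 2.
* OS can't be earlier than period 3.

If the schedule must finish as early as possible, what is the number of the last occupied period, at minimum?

With at most 3 per period and 4 exams, at least 2 periods are needed.
OS can't be placed before period 3, so the schedule must run through at least period 3.
3 works (last occupied period: period 3): for example Statistics=period 1; Robotics=period 1; Chem=period 2; OS=period 3.

period 3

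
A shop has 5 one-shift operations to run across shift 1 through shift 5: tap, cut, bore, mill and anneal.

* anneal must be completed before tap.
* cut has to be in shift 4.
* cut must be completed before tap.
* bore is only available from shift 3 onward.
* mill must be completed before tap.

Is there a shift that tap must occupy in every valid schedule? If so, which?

shift 5

Precedence pushes tap to at least shift 5.
So tap is pinned to shift 5.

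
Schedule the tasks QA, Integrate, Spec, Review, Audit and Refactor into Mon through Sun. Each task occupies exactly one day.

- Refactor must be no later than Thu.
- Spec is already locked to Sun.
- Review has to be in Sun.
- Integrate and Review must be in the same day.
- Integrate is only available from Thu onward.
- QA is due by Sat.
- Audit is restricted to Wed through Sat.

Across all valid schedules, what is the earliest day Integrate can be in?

Sun

Integrate is available from Thu; Integrate must be in the same day as Review, which can't be before Sun, so Integrate is at least Sun.
Integrate at Sun is achievable: QA=Mon; Integrate=Sun; Review=Sun; Audit=Wed; Refactor=Mon; Spec=Sun.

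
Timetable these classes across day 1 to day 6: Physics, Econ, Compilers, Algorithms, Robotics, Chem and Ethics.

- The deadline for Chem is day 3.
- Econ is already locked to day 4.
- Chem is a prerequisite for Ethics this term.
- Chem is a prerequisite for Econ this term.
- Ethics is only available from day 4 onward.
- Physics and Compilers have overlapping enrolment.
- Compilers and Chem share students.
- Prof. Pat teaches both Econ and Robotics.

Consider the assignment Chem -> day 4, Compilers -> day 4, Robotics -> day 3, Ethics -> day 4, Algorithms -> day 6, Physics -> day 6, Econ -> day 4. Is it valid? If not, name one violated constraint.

No. The deadline for Chem is day 3 is not satisfied.

Physics and Compilers have overlapping enrolment — holds.
Ethics is only available from day 4 onward — holds.
The deadline for Chem is day 3 — violated.
Chem is a prerequisite for Econ this term — violated.
Compilers and Chem share students — violated.
Chem is a prerequisite for Ethics this term — violated.
Prof. Pat teaches both Econ and Robotics — holds.
Econ is already locked to day 4 — holds.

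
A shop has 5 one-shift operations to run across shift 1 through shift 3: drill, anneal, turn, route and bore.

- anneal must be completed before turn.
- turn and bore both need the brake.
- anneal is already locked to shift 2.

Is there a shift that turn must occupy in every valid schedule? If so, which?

Precedence pushes turn to at least shift 3.
So turn is pinned to shift 3.

shift 3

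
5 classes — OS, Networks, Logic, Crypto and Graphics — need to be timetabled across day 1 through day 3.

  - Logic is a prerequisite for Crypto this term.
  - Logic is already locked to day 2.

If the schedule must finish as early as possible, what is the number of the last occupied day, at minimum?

The precedence chain requires at least 2 distinct days.
Propagating the time windows through the other constraints, Crypto can't land before day 3, so the schedule must run through at least day 3.
3 works (last occupied day: day 3): for example Crypto -> day 3; Logic -> day 2; OS -> day 1; Graphics -> day 1; Networks -> day 1.

3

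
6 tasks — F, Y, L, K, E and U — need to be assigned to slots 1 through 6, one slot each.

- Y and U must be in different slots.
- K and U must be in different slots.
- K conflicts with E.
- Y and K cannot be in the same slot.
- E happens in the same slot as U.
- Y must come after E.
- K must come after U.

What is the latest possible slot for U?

Downstream work caps U at 5.
U at 4 is achievable: K=6, Y=5, E=4, U=4, L=1, F=1.
Nothing later works — the conflict constraints rule out every slot after 4.

4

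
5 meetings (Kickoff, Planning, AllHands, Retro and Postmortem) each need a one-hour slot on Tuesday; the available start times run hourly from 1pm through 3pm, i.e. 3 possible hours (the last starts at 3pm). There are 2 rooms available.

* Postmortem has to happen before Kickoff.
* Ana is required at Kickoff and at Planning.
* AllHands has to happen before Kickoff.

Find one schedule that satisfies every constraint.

Planning in 3pm; Retro in 2pm; AllHands in 1pm; Postmortem in 1pm; Kickoff in 2pm

Checking: AllHands(1pm) before Kickoff(2pm); Postmortem(1pm) before Kickoff(2pm); Kickoff(2pm) != Planning(3pm); max 2 per hour (cap 2).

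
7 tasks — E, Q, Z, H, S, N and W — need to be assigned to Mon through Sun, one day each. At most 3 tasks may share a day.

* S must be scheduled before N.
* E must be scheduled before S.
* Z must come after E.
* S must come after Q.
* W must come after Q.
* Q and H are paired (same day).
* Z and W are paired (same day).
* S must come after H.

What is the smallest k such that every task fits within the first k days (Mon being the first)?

3 days

The precedence chain requires at least 3 distinct days.
With at most 3 per day and 7 tasks, at least 3 days are needed.
3 works (last occupied day: Wed): for example S in Tue, N in Wed, W in Tue, Z in Tue, H in Mon, Q in Mon, E in Mon.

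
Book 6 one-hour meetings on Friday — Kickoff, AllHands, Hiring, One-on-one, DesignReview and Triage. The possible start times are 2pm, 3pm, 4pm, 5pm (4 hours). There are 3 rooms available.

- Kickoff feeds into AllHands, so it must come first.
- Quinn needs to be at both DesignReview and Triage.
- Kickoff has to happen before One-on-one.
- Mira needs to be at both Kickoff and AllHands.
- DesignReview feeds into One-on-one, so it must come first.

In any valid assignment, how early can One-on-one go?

Precedence pushes One-on-one to at least 3pm.
One-on-one at 3pm is achievable: AllHands=3pm; Hiring=2pm; DesignReview=2pm; One-on-one=3pm; Kickoff=2pm; Triage=3pm.

3pm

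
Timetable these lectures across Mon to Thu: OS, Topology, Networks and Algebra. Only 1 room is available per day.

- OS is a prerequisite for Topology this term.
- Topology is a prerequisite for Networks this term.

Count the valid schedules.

Enumerating: Networks in Wed, Algebra in Thu, OS in Mon, Topology in Tue | Topology in Tue; Networks in Thu; Algebra in Wed; OS in Mon | Topology in Wed; Networks in Thu; OS in Mon; Algebra in Tue | Algebra=Mon; Networks=Thu; OS=Tue; Topology=Wed.

4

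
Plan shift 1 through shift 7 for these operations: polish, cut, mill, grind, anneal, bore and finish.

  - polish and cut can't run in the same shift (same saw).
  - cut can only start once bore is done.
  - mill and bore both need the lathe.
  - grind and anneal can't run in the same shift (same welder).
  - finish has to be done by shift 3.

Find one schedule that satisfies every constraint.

grind -> shift 1; bore -> shift 1; cut -> shift 2; anneal -> shift 2; finish -> shift 1; polish -> shift 1; mill -> shift 2

Checking: bore(shift 1) before cut(shift 2); mill(shift 2) != bore(shift 1); grind(shift 1) != anneal(shift 2); polish(shift 1) != cut(shift 2); finish=shift 1 in [shift 1,shift 3].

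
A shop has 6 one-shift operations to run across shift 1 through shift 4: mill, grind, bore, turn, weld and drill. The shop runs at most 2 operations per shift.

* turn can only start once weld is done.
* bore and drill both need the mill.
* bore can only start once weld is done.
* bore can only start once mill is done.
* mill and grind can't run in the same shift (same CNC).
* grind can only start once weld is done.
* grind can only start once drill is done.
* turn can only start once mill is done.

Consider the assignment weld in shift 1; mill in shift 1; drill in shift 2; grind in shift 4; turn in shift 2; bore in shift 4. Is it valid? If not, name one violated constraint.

The shop runs at most 2 operations per shift — holds.
bore can only start once mill is done — holds.
bore can only start once weld is done — holds.
grind can only start once weld is done — holds.
bore and drill both need the mill — holds.
mill and grind can't run in the same shift (same CNC) — holds.
grind can only start once drill is done — holds.
turn can only start once weld is done — holds.
turn can only start once mill is done — holds.

Yes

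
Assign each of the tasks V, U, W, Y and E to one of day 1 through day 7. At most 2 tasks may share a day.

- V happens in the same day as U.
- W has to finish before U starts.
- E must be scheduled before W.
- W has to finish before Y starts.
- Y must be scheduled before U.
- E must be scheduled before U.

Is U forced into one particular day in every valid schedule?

U can be day 4 (e.g. U -> day 4; E -> day 1; W -> day 2; Y -> day 3; V -> day 4) or day 5 (e.g. E in day 1, W in day 2, U in day 5, V in day 5, Y in day 3).

No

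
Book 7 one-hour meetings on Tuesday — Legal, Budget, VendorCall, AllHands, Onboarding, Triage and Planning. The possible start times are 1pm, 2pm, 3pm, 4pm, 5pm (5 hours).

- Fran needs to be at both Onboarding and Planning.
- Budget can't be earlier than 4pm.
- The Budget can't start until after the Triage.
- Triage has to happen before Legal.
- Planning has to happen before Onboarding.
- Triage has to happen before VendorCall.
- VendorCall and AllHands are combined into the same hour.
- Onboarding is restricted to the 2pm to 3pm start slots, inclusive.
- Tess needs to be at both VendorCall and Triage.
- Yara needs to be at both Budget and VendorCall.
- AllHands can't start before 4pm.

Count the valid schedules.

54

Splitting on Legal: it can be 2pm (6), 3pm (12), 4pm (18), 5pm (18). Listing each branch's schedules as (Budget, VendorCall, AllHands, Onboarding, Triage, Planning):
Legal=2pm: (4pm,5pm,5pm,2pm,1pm,1pm) (4pm,5pm,5pm,3pm,1pm,1pm) (4pm,5pm,5pm,3pm,1pm,2pm) (5pm,4pm,4pm,2pm,1pm,1pm) (5pm,4pm,4pm,3pm,1pm,1pm) (5pm,4pm,4pm,3pm,1pm,2pm) — 6.
Legal=3pm: (4pm,5pm,5pm,2pm,1pm,1pm) (4pm,5pm,5pm,2pm,2pm,1pm) (4pm,5pm,5pm,3pm,1pm,1pm) (4pm,5pm,5pm,3pm,1pm,2pm) (4pm,5pm,5pm,3pm,2pm,1pm) (4pm,5pm,5pm,3pm,2pm,2pm) (5pm,4pm,4pm,2pm,1pm,1pm) (5pm,4pm,4pm,2pm,2pm,1pm) (5pm,4pm,4pm,3pm,1pm,1pm) (5pm,4pm,4pm,3pm,1pm,2pm) (5pm,4pm,4pm,3pm,2pm,1pm) (5pm,4pm,4pm,3pm,2pm,2pm) — 12.
Legal=4pm: (4pm,5pm,5pm,2pm,1pm,1pm) (4pm,5pm,5pm,2pm,2pm,1pm) (4pm,5pm,5pm,2pm,3pm,1pm) (4pm,5pm,5pm,3pm,1pm,1pm) (4pm,5pm,5pm,3pm,1pm,2pm) (4pm,5pm,5pm,3pm,2pm,1pm) (4pm,5pm,5pm,3pm,2pm,2pm) (4pm,5pm,5pm,3pm,3pm,1pm) (4pm,5pm,5pm,3pm,3pm,2pm) (5pm,4pm,4pm,2pm,1pm,1pm) (5pm,4pm,4pm,2pm,2pm,1pm) (5pm,4pm,4pm,2pm,3pm,1pm) (5pm,4pm,4pm,3pm,1pm,1pm) (5pm,4pm,4pm,3pm,1pm,2pm) (5pm,4pm,4pm,3pm,2pm,1pm) (5pm,4pm,4pm,3pm,2pm,2pm) (5pm,4pm,4pm,3pm,3pm,1pm) (5pm,4pm,4pm,3pm,3pm,2pm) — 18.
Legal=5pm: (4pm,5pm,5pm,2pm,1pm,1pm) (4pm,5pm,5pm,2pm,2pm,1pm) (4pm,5pm,5pm,2pm,3pm,1pm) (4pm,5pm,5pm,3pm,1pm,1pm) (4pm,5pm,5pm,3pm,1pm,2pm) (4pm,5pm,5pm,3pm,2pm,1pm) (4pm,5pm,5pm,3pm,2pm,2pm) (4pm,5pm,5pm,3pm,3pm,1pm) (4pm,5pm,5pm,3pm,3pm,2pm) (5pm,4pm,4pm,2pm,1pm,1pm) (5pm,4pm,4pm,2pm,2pm,1pm) (5pm,4pm,4pm,2pm,3pm,1pm) (5pm,4pm,4pm,3pm,1pm,1pm) (5pm,4pm,4pm,3pm,1pm,2pm) (5pm,4pm,4pm,3pm,2pm,1pm) (5pm,4pm,4pm,3pm,2pm,2pm) (5pm,4pm,4pm,3pm,3pm,1pm) (5pm,4pm,4pm,3pm,3pm,2pm) — 18.
Summing: 6 + 12 + 18 + 18 = 54.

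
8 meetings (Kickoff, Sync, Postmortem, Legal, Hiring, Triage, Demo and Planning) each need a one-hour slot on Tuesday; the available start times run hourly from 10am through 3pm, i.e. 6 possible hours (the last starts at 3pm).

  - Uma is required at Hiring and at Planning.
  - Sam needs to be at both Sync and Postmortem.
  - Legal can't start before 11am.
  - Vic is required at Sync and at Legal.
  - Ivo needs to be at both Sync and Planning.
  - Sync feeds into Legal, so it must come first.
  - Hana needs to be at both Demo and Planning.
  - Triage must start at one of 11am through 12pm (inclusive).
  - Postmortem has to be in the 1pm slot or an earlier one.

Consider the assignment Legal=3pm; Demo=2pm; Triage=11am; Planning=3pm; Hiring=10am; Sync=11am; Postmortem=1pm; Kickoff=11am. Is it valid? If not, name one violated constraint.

Ivo needs to be at both Sync and Planning — holds.
Sync feeds into Legal, so it must come first — holds.
Triage must start at one of 11am through 12pm (inclusive) — holds.
Uma is required at Hiring and at Planning — holds.
Sam needs to be at both Sync and Postmortem — holds.
Postmortem has to be in the 1pm slot or an earlier one — holds.
Vic is required at Sync and at Legal — holds.
Legal can't start before 11am — holds.
Hana needs to be at both Demo and Planning — holds.

Valid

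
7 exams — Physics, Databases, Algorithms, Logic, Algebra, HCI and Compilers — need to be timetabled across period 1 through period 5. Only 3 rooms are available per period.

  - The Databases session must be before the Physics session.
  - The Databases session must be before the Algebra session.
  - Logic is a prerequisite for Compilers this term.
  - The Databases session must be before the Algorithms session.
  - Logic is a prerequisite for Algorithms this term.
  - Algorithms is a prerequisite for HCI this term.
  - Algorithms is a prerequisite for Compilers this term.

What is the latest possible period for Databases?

Downstream work caps Databases at period 3.
Databases at period 3 is achievable: Algebra=period 4, Compilers=period 5, Logic=period 1, Algorithms=period 4, Physics=period 4, Databases=period 3, HCI=period 5.

period 3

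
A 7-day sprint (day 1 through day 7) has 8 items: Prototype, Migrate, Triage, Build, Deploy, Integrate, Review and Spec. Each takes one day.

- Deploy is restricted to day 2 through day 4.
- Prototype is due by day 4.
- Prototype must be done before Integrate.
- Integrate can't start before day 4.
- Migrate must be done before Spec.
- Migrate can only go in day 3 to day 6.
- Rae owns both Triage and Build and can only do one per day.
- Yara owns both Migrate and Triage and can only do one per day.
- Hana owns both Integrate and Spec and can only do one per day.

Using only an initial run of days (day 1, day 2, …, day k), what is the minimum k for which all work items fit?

The precedence chain requires at least 2 distinct days.
Integrate can't be placed before day 4, so the schedule must run through at least day 4.
Could 4 days be enough, i.e. nothing placed later than day 4? No: Migrate's window within 4 days is {day 3, day 4}; Integrate's window within 4 days is {day 4}; Spec must come after Migrate (at day 3 or later) → {day 4}; Spec can't share with Integrate (day 4) → nothing is left.
So 4 days is not enough.
5 works (last occupied day: day 5): for example Triage=day 1, Spec=day 5, Migrate=day 3, Integrate=day 4, Build=day 2, Review=day 1, Prototype=day 1, Deploy=day 2.

5 days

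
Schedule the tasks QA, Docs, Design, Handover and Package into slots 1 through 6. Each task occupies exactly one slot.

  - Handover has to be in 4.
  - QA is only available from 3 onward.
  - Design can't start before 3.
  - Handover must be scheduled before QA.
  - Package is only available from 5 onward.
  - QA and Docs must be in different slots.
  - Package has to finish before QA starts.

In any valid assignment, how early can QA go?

6

QA is available from 3; precedence pushes QA to at least 6.
QA at 6 is achievable: Package=5, QA=6, Docs=1, Handover=4, Design=3.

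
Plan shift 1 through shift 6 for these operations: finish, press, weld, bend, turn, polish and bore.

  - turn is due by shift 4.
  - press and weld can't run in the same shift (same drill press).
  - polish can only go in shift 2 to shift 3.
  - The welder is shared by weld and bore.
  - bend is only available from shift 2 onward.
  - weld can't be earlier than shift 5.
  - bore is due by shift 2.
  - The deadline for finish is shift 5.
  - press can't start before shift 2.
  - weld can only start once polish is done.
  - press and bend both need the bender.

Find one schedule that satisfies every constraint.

finish in shift 1; press in shift 2; turn in shift 1; weld in shift 5; bend in shift 3; polish in shift 2; bore in shift 1

Checking: polish(shift 2) before weld(shift 5); press(shift 2) != weld(shift 5); press(shift 2) != bend(shift 3); weld(shift 5) != bore(shift 1); finish=shift 1 in [shift 1,shift 5]; press=shift 2 in [shift 2,shift 6]; bend=shift 3 in [shift 2,shift 6]; turn=shift 1 in [shift 1,shift 4]; weld=shift 5 in [shift 5,shift 6]; polish=shift 2 in [shift 2,shift 3]; bore=shift 1 in [shift 1,shift 2].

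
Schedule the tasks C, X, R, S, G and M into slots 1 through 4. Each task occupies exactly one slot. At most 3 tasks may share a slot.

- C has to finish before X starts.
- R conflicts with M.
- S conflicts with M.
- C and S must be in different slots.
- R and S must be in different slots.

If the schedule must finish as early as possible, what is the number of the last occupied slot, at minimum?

slot 3

The precedence chain requires at least 2 distinct slots.
With at most 3 per slot and 6 tasks, at least 2 slots are needed.
Could 2 slots be enough, i.e. nothing placed later than 2? No: X must come after C (at 1 or later) → {2}; C must come before X (at 2 or earlier) → {1}; S can't share with C (1) → {2}; R can't share with S (2) → {1}; M can't share with R (1) → {2}; M can't share with S (2) → nothing is left.
So 2 slots is not enough.
3 works (last occupied slot: 3): for example X=2; M=3; R=1; G=1; S=2; C=1.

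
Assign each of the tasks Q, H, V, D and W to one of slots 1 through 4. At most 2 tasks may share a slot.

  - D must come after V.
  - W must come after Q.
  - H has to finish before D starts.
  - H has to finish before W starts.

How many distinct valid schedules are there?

56

Splitting on Q: it can be 1 (22), 2 (21), 3 (13). Listing each branch's schedules as (H, V, D, W):
Q=1: (1,2,3,2) (1,2,3,3) (1,2,3,4) (1,2,4,2) (1,2,4,3) (1,2,4,4) (1,3,4,2) (1,3,4,3) (1,3,4,4) (2,1,3,3) (2,1,3,4) (2,1,4,3) (2,1,4,4) (2,2,3,3) (2,2,3,4) (2,2,4,3) (2,2,4,4) (2,3,4,3) (2,3,4,4) (3,1,4,4) (3,2,4,4) (3,3,4,4) — 22.
Q=2: (1,1,2,3) (1,1,2,4) (1,1,3,3) (1,1,3,4) (1,1,4,3) (1,1,4,4) (1,2,3,3) (1,2,3,4) (1,2,4,3) (1,2,4,4) (1,3,4,3) (1,3,4,4) (2,1,3,3) (2,1,3,4) (2,1,4,3) (2,1,4,4) (2,3,4,3) (2,3,4,4) (3,1,4,4) (3,2,4,4) (3,3,4,4) — 21.
Q=3: (1,1,2,4) (1,1,3,4) (1,1,4,4) (1,2,3,4) (1,2,4,4) (1,3,4,4) (2,1,3,4) (2,1,4,4) (2,2,3,4) (2,2,4,4) (2,3,4,4) (3,1,4,4) (3,2,4,4) — 13.
Summing: 22 + 21 + 13 = 56.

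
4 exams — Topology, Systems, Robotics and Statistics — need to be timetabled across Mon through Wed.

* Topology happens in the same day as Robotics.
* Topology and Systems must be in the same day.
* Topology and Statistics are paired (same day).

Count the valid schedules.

3

Enumerating: Statistics in Mon; Robotics in Mon; Topology in Mon; Systems in Mon | Systems -> Tue, Robotics -> Tue, Topology -> Tue, Statistics -> Tue | Robotics -> Wed; Systems -> Wed; Topology -> Wed; Statistics -> Wed.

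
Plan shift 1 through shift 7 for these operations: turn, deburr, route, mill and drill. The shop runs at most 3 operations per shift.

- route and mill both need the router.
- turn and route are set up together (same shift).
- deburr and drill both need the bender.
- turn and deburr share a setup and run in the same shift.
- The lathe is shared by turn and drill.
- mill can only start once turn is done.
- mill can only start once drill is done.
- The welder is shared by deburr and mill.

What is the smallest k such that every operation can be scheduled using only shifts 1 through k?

The precedence chain requires at least 2 distinct shifts.
With at most 3 per shift and 5 operations, at least 2 shifts are needed.
Could 2 shifts be enough, i.e. nothing placed later than shift 2? No: mill must come after turn (at shift 1 or later) → {shift 2}; turn must come before mill (at shift 2 or earlier) → {shift 1}; drill must come before mill (at shift 2 or earlier) → {shift 1}; drill can't share with turn (shift 1) → nothing is left.
So 2 shifts is not enough.
3 works (last occupied shift: shift 3): for example deburr in shift 1; mill in shift 3; drill in shift 2; route in shift 1; turn in shift 1.

3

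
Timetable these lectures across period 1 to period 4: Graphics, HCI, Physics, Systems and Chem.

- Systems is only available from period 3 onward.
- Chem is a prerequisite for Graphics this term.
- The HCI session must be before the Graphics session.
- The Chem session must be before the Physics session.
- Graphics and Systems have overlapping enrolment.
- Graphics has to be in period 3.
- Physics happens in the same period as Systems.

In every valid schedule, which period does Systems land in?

period 4

Systems's window is period 3–period 4.
Graphics is fixed at period 3, and Systems can't share a period with Graphics.
So Systems must be period 4.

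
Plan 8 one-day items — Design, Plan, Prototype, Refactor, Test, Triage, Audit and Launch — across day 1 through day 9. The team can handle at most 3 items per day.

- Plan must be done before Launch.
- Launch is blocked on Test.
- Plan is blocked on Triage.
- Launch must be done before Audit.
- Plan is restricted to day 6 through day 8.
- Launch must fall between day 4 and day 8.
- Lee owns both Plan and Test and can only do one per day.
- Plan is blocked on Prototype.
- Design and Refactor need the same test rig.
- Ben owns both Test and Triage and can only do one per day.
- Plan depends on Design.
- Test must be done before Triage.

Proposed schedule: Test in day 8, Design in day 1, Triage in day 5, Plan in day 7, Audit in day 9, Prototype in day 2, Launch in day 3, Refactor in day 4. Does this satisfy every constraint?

Test must be done before Triage — violated.
Launch must be done before Audit — holds.
Plan is blocked on Triage — holds.
Plan depends on Design — holds.
The team can handle at most 3 items per day — holds.
Plan must be done before Launch — violated.
Ben owns both Test and Triage and can only do one per day — holds.
Lee owns both Plan and Test and can only do one per day — holds.
Plan is restricted to day 6 through day 8 — holds.
Launch is blocked on Test — violated.
Plan is blocked on Prototype — holds.
Design and Refactor need the same test rig — holds.
Launch must fall between day 4 and day 8 — violated.

No — it violates: Launch is blocked on Test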